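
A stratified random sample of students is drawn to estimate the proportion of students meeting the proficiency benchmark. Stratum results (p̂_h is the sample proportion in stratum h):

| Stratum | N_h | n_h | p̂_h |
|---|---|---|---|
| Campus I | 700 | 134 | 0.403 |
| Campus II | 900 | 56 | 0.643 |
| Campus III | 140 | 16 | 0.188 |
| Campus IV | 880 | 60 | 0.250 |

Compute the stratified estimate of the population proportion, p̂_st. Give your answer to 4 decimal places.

p̂_st ≈ 0.4226

N = 2620; stratum weights W_h = N_h/N.
p̂_st = Σ W_h p̂_h = (700·0.403 + 900·0.643 + 140·0.188 + 880·0.250)/2620 = 0.42256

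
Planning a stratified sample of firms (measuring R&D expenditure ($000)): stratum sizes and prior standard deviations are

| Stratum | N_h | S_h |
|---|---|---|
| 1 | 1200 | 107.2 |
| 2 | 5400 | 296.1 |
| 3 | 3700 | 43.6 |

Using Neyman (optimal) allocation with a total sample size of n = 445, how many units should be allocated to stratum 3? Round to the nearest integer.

Neyman allocation: n_h = n · N_h S_h / Σ N_i S_i, with n = 445.
  stratum 1: N_h·S_h = 1200·107.2 = 128640.00
  stratum 2: N_h·S_h = 5400·296.1 = 1598940.00
  stratum 3: N_h·S_h = 3700·43.6 = 161320.00
Σ N_h S_h = 1888900.00
n for stratum 3 = 445·161320.00/1888900.00 = 38.005 → 38

38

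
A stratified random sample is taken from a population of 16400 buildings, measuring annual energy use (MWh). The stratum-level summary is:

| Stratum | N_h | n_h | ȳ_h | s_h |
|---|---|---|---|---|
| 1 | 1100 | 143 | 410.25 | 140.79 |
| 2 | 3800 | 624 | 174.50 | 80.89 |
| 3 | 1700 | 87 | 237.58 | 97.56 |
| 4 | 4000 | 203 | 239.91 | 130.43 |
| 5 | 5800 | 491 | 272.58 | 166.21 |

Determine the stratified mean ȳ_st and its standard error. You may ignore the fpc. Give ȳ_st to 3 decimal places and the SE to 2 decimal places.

ȳ_st = Σ W_h ȳ_h = (1100·410.25 + 3800·174.50 + 1700·237.58 + 4000·239.91 + 5800·272.58)/16400 = 247.49177
V̂(ȳ_st) = Σ W_h² s_h²/n_h, with W_h = N_h/N and N = 16400:
  stratum 1: (1100/16400)²·140.79²/143 = 0.623599
  stratum 2: (3800/16400)²·80.89²/624 = 0.562969
  stratum 3: (1700/16400)²·97.56²/87 = 1.17553
  stratum 4: (4000/16400)²·130.43²/203 = 4.9853
  stratum 5: (5800/16400)²·166.21²/491 = 7.03722
V̂(ȳ_st) = 14.3846
SE(ȳ_st) = √14.3846 = 3.79271

ȳ_st ≈ 247.492, SE ≈ 3.79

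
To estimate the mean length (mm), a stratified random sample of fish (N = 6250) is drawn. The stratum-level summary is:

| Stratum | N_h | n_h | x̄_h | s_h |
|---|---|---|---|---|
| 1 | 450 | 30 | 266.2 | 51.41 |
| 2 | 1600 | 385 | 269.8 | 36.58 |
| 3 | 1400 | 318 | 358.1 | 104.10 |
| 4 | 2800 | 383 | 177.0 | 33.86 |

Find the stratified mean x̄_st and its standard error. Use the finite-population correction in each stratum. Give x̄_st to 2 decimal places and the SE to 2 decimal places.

x̄_st ≈ 247.75, SE ≈ 1.56

x̄_st = Σ W_h x̄_h = (450·266.2 + 1600·269.8 + 1400·358.1 + 2800·177.0)/6250 = 247.74560
V̂(x̄_st) = Σ W_h² (1 − n_h/N_h) s_h²/n_h, with W_h = N_h/N and N = 6250:
  stratum 1: (450/6250)²·(1 − 30/450)·51.41²/30 = 0.426261
  stratum 2: (1600/6250)²·(1 − 385/1600)·36.58²/385 = 0.172967
  stratum 3: (1400/6250)²·(1 − 318/1400)·104.10²/318 = 1.32151
  stratum 4: (2800/6250)²·(1 − 383/2800)·33.86²/383 = 0.518621
V̂(x̄_st) = 2.43936
SE(x̄_st) = √2.43936 = 1.56184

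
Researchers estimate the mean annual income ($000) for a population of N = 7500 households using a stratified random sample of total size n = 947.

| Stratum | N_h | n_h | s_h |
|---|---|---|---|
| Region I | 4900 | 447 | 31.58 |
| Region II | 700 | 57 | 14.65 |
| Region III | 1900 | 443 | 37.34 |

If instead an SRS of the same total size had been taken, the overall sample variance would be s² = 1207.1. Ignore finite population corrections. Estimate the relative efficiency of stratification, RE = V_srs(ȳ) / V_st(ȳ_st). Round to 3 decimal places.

V̂(ȳ_st) = Σ W_h² s_h²/n_h, with W_h = N_h/N and N = 7500:
  stratum Region I: (4900/7500)²·31.58²/447 = 0.952328
  stratum Region II: (700/7500)²·14.65²/57 = 0.0328
  stratum Region III: (1900/7500)²·37.34²/443 = 0.20199
V_st = 1.18712
V_srs = s²/n = 1207.1/947 = 1.27466
Relative efficiency = V_srs / V_st = 1.27466/1.18712 = 1.0737

RE ≈ 1.074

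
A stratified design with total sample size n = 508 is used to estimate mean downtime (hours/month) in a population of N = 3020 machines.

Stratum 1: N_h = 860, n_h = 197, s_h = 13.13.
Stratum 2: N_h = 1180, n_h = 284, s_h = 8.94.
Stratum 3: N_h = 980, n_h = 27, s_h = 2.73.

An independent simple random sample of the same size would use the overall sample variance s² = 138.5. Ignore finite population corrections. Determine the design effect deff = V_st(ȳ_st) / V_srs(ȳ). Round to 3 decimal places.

deff ≈ 0.524

V̂(ȳ_st) = Σ W_h² s_h²/n_h, with W_h = N_h/N and N = 3020:
  stratum 1: (860/3020)²·13.13²/197 = 0.0709653
  stratum 2: (1180/3020)²·8.94²/284 = 0.0429642
  stratum 3: (980/3020)²·2.73²/27 = 0.029067
V_st = 0.142997
V_srs = s²/n = 138.5/508 = 0.272638
deff = V_st / V_srs = 0.142997/0.272638 = 0.5245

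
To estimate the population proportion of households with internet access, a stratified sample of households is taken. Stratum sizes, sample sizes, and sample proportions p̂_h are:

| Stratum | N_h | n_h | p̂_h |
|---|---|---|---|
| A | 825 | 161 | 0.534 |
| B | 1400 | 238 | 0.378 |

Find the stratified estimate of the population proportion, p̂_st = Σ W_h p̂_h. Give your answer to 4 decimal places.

N = 2225; stratum weights W_h = N_h/N.
p̂_st = Σ W_h p̂_h = (825·0.534 + 1400·0.378)/2225 = 0.43584

p̂_st ≈ 0.4358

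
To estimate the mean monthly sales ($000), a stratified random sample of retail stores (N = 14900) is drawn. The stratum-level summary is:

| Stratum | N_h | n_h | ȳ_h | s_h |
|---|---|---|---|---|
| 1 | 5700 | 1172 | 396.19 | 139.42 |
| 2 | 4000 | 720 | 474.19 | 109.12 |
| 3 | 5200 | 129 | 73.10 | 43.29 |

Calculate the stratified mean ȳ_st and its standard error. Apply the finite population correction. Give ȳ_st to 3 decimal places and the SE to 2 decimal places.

ȳ_st ≈ 304.373, SE ≈ 2.15

ȳ_st = Σ W_h ȳ_h = (5700·396.19 + 4000·474.19 + 5200·73.10)/14900 = 304.37336
V̂(ȳ_st) = Σ W_h² (1 − n_h/N_h) s_h²/n_h, with W_h = N_h/N and N = 14900:
  stratum 1: (5700/14900)²·(1 − 1172/5700)·139.42²/1172 = 1.92811
  stratum 2: (4000/14900)²·(1 − 720/4000)·109.12²/720 = 0.977322
  stratum 3: (5200/14900)²·(1 − 129/5200)·43.29²/129 = 1.72548
V̂(ȳ_st) = 4.63091
SE(ȳ_st) = √4.63091 = 2.15195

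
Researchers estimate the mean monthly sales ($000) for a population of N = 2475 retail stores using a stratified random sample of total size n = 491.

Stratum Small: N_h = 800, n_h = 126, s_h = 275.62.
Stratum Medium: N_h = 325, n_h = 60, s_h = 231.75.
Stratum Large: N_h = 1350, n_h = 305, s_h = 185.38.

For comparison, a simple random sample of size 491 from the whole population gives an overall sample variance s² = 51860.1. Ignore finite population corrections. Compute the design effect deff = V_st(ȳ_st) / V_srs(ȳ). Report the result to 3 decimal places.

deff ≈ 1.060

V̂(ȳ_st) = Σ W_h² s_h²/n_h, with W_h = N_h/N and N = 2475:
  stratum Small: (800/2475)²·275.62²/126 = 62.9913
  stratum Medium: (325/2475)²·231.75²/60 = 15.4349
  stratum Large: (1350/2475)²·185.38²/305 = 33.523
V_st = 111.949
V_srs = s²/n = 51860.1/491 = 105.621
deff = V_st / V_srs = 111.949/105.621 = 1.0599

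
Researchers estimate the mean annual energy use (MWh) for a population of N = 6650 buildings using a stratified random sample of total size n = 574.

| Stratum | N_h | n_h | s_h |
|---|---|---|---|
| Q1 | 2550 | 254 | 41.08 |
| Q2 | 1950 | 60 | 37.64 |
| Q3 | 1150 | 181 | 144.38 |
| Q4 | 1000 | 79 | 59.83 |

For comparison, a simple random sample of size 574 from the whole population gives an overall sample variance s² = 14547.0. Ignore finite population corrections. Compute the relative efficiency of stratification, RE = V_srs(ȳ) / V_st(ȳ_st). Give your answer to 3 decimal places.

V̂(ȳ_st) = Σ W_h² s_h²/n_h, with W_h = N_h/N and N = 6650:
  stratum Q1: (2550/6650)²·41.08²/254 = 0.976932
  stratum Q2: (1950/6650)²·37.64²/60 = 2.03036
  stratum Q3: (1150/6650)²·144.38²/181 = 3.4442
  stratum Q4: (1000/6650)²·59.83²/79 = 1.02463
V_st = 7.47612
V_srs = s²/n = 14547.0/574 = 25.3432
Relative efficiency = V_srs / V_st = 25.3432/7.47612 = 3.3899

RE ≈ 3.390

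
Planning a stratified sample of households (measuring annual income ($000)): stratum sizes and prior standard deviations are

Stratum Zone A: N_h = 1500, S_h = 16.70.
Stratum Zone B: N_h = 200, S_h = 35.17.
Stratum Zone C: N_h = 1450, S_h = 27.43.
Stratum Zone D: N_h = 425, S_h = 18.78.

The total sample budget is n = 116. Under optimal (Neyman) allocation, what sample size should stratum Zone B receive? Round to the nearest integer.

10

Neyman allocation: n_h = n · N_h S_h / Σ N_i S_i, with n = 116.
  stratum Zone A: N_h·S_h = 1500·16.70 = 25050.00
  stratum Zone B: N_h·S_h = 200·35.17 = 7034.00
  stratum Zone C: N_h·S_h = 1450·27.43 = 39773.50
  stratum Zone D: N_h·S_h = 425·18.78 = 7981.50
Σ N_h S_h = 79839.00
n for stratum Zone B = 116·7034.00/79839.00 = 10.220 → 10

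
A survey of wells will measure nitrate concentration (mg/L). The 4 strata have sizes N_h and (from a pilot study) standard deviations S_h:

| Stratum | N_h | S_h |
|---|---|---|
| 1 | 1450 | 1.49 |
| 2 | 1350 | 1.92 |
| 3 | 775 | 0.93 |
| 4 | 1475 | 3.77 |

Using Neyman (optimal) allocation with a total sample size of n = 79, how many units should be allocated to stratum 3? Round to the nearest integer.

Neyman allocation: n_h = n · N_h S_h / Σ N_i S_i, with n = 79.
  stratum 1: N_h·S_h = 1450·1.49 = 2160.50
  stratum 2: N_h·S_h = 1350·1.92 = 2592.00
  stratum 3: N_h·S_h = 775·0.93 = 720.75
  stratum 4: N_h·S_h = 1475·3.77 = 5560.75
Σ N_h S_h = 11034.00
n for stratum 3 = 79·720.75/11034.00 = 5.160 → 5

5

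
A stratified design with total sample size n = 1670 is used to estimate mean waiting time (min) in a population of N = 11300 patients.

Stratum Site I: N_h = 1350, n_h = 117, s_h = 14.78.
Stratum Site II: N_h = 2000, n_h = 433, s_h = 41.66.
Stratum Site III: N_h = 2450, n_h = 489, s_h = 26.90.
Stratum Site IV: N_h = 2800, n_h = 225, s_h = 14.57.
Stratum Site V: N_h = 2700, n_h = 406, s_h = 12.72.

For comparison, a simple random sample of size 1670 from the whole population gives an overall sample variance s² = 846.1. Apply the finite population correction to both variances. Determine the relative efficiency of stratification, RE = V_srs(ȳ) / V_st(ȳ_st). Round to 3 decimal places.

V̂(ȳ_st) = Σ W_h² (1 − n_h/N_h) s_h²/n_h, with W_h = N_h/N and N = 11300:
  stratum Site I: (1350/11300)²·(1 − 117/1350)·14.78²/117 = 0.024339
  stratum Site II: (2000/11300)²·(1 − 433/2000)·41.66²/433 = 0.0983768
  stratum Site III: (2450/11300)²·(1 − 489/2450)·26.90²/489 = 0.0556779
  stratum Site IV: (2800/11300)²·(1 − 225/2800)·14.57²/225 = 0.053274
  stratum Site V: (2700/11300)²·(1 − 406/2700)·12.72²/406 = 0.0193307
V_st = 0.250998
V_srs = (1 − 1670/11300)·846.1/1670 = 0.431771
Relative efficiency = V_srs / V_st = 0.431771/0.250998 = 1.7202

RE ≈ 1.720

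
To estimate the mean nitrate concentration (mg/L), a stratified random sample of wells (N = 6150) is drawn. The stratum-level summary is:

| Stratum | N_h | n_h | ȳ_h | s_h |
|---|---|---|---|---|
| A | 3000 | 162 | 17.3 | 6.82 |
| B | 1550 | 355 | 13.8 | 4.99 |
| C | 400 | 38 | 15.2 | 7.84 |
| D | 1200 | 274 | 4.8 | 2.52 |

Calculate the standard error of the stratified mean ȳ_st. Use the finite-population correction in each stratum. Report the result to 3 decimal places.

SE(ȳ_st) ≈ 0.274

V̂(ȳ_st) = Σ W_h² (1 − n_h/N_h) s_h²/n_h, with W_h = N_h/N and N = 6150:
  stratum A: (3000/6150)²·(1 − 162/3000)·6.82²/162 = 0.0646304
  stratum B: (1550/6150)²·(1 − 355/1550)·4.99²/355 = 0.00343496
  stratum C: (400/6150)²·(1 − 38/400)·7.84²/38 = 0.00619251
  stratum D: (1200/6150)²·(1 − 274/1200)·2.52²/274 = 0.000680914
V̂(ȳ_st) = 0.0749388
SE(ȳ_st) = √0.0749388 = 0.27375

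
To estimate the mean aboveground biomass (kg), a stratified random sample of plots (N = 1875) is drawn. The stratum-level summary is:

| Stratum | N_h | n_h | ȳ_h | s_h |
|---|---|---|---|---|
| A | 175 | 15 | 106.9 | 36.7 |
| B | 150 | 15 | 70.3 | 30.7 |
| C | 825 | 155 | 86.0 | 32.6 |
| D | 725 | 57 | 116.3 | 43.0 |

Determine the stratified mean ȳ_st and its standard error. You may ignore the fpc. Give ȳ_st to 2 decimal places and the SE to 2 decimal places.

ȳ_st ≈ 98.41, SE ≈ 2.71

ȳ_st = Σ W_h ȳ_h = (175·106.9 + 150·70.3 + 825·86.0 + 725·116.3)/1875 = 98.41067
V̂(ȳ_st) = Σ W_h² s_h²/n_h, with W_h = N_h/N and N = 1875:
  stratum A: (175/1875)²·36.7²/15 = 0.782194
  stratum B: (150/1875)²·30.7²/15 = 0.402129
  stratum C: (825/1875)²·32.6²/155 = 1.32742
  stratum D: (725/1875)²·43.0²/57 = 4.84993
V̂(ȳ_st) = 7.36168
SE(ȳ_st) = √7.36168 = 2.71324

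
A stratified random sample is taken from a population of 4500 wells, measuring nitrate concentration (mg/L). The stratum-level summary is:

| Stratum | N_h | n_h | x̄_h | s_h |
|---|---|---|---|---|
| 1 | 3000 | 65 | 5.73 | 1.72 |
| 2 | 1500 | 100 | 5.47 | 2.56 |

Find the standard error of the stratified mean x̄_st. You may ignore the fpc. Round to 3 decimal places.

V̂(x̄_st) = Σ W_h² s_h²/n_h, with W_h = N_h/N and N = 4500:
  stratum 1: (3000/4500)²·1.72²/65 = 0.0202284
  stratum 2: (1500/4500)²·2.56²/100 = 0.00728178
V̂(x̄_st) = 0.0275102
SE(x̄_st) = √0.0275102 = 0.165862

SE(x̄_st) ≈ 0.166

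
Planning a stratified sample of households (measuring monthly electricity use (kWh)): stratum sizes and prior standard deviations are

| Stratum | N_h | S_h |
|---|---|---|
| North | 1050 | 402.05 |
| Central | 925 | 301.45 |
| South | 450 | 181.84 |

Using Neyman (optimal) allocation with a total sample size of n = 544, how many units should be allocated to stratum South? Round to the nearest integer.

57

Neyman allocation: n_h = n · N_h S_h / Σ N_i S_i, with n = 544.
  stratum North: N_h·S_h = 1050·402.05 = 422152.50
  stratum Central: N_h·S_h = 925·301.45 = 278841.25
  stratum South: N_h·S_h = 450·181.84 = 81828.00
Σ N_h S_h = 782821.75
n for stratum South = 544·81828.00/782821.75 = 56.864 → 57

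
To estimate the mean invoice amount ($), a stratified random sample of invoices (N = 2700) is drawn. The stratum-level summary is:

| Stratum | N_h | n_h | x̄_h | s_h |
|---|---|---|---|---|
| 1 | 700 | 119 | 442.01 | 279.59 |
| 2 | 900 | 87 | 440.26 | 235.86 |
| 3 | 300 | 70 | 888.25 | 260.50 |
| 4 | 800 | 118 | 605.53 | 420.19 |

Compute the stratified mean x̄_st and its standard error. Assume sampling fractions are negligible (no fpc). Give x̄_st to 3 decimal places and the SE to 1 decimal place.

x̄_st = Σ W_h x̄_h = (700·442.01 + 900·440.26 + 300·888.25 + 800·605.53)/2700 = 539.45926
V̂(x̄_st) = Σ W_h² s_h²/n_h, with W_h = N_h/N and N = 2700:
  stratum 1: (700/2700)²·279.59²/119 = 44.1535
  stratum 2: (900/2700)²·235.86²/87 = 71.0472
  stratum 3: (300/2700)²·260.50²/70 = 11.9683
  stratum 4: (800/2700)²·420.19²/118 = 131.36
V̂(x̄_st) = 258.529
SE(x̄_st) = √258.529 = 16.0788

x̄_st ≈ 539.459, SE ≈ 16.1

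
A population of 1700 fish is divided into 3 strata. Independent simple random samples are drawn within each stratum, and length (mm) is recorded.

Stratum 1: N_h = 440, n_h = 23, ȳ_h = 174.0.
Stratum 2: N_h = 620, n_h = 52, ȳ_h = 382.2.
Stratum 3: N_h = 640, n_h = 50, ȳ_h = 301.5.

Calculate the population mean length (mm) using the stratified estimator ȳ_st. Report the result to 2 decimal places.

ȳ_st ≈ 297.93

N = Σ N_h = 1700. Stratum weights W_h = N_h/N.
ȳ_st = (440·174.0 + 620·382.2 + 640·301.5) / 1700 = 297.9318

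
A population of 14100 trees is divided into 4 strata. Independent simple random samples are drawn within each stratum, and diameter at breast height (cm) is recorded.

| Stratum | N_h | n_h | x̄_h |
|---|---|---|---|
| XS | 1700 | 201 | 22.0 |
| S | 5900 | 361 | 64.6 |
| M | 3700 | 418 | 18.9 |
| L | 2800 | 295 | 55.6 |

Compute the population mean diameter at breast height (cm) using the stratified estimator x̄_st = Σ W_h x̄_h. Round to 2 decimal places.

N = Σ N_h = 14100. Stratum weights W_h = N_h/N.
x̄_st = (1700·22.0 + 5900·64.6 + 3700·18.9 + 2800·55.6) / 14100 = 45.6844

x̄_st ≈ 45.68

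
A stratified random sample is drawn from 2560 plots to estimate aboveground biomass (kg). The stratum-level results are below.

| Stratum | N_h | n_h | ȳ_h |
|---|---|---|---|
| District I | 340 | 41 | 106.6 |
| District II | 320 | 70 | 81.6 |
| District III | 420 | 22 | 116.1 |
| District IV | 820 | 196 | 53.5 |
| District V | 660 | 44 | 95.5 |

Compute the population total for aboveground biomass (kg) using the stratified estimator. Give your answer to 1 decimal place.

τ̂_st ≈ 218018.0

τ̂_st = Σ N_h ȳ_h = 340·106.6 + 320·81.6 + 420·116.1 + 820·53.5 + 660·95.5 = 218018.0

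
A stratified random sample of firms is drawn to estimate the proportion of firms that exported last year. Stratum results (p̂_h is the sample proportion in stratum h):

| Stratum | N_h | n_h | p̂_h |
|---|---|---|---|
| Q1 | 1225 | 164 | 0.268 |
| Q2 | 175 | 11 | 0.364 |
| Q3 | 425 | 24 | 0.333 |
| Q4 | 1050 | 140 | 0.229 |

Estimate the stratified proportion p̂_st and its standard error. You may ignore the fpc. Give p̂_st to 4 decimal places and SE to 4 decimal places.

N = 2875; stratum weights W_h = N_h/N.
p̂_st = Σ W_h p̂_h = (1225·0.268 + 175·0.364 + 425·0.333 + 1050·0.229)/2875 = 0.26921
V̂(p̂_st) = Σ W_h² p̂_h(1−p̂_h)/(n_h−1):
  stratum Q1: (1225/2875)²·0.268·0.732/163 = 0.000218502
  stratum Q2: (175/2875)²·0.364·0.636/10 = 8.57746e-05
  stratum Q3: (425/2875)²·0.333·0.667/23 = 0.00021103
  stratum Q4: (1050/2875)²·0.229·0.771/139 = 0.000169425
V̂(p̂_st) = 0.000684732; SE = √V̂ = 0.0261674

p̂_st ≈ 0.2692, SE ≈ 0.0262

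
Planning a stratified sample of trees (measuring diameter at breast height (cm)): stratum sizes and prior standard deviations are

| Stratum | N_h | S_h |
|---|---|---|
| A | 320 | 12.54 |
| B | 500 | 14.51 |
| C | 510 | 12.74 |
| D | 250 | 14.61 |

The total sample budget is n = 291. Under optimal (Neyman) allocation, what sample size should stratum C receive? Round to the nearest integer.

88

Neyman allocation: n_h = n · N_h S_h / Σ N_i S_i, with n = 291.
  stratum A: N_h·S_h = 320·12.54 = 4012.80
  stratum B: N_h·S_h = 500·14.51 = 7255.00
  stratum C: N_h·S_h = 510·12.74 = 6497.40
  stratum D: N_h·S_h = 250·14.61 = 3652.50
Σ N_h S_h = 21417.70
n for stratum C = 291·6497.40/21417.70 = 88.279 → 88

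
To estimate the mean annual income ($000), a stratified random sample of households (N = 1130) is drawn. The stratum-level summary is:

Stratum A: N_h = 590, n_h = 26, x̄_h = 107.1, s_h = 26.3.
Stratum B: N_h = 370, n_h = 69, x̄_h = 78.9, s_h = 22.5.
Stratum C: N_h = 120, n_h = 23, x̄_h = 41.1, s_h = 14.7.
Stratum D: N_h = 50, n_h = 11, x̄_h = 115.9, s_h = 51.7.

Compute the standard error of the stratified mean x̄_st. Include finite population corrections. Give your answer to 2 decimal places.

V̂(x̄_st) = Σ W_h² (1 − n_h/N_h) s_h²/n_h, with W_h = N_h/N and N = 1130:
  stratum A: (590/1130)²·(1 − 26/590)·26.3²/26 = 6.93286
  stratum B: (370/1130)²·(1 − 69/370)·22.5²/69 = 0.639922
  stratum C: (120/1130)²·(1 − 23/120)·14.7²/23 = 0.0856452
  stratum D: (50/1130)²·(1 − 11/50)·51.7²/11 = 0.371079
V̂(x̄_st) = 8.02951
SE(x̄_st) = √8.02951 = 2.83364

SE(x̄_st) ≈ 2.83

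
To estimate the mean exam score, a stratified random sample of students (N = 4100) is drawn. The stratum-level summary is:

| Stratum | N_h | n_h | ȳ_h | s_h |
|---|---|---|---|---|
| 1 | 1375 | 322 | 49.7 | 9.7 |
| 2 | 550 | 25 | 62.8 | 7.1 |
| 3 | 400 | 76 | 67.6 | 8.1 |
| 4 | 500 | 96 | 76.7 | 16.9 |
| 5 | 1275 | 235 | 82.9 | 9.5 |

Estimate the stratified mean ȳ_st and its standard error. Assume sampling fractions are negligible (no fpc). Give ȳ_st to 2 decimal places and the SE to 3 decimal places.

ȳ_st ≈ 66.82, SE ≈ 0.398

ȳ_st = Σ W_h ȳ_h = (1375·49.7 + 550·62.8 + 400·67.6 + 500·76.7 + 1275·82.9)/4100 = 66.82073
V̂(ȳ_st) = Σ W_h² s_h²/n_h, with W_h = N_h/N and N = 4100:
  stratum 1: (1375/4100)²·9.7²/322 = 0.0328644
  stratum 2: (550/4100)²·7.1²/25 = 0.0362856
  stratum 3: (400/4100)²·8.1²/76 = 0.00821691
  stratum 4: (500/4100)²·16.9²/96 = 0.044246
  stratum 5: (1275/4100)²·9.5²/235 = 0.0371392
V̂(ȳ_st) = 0.158752
SE(ȳ_st) = √0.158752 = 0.398437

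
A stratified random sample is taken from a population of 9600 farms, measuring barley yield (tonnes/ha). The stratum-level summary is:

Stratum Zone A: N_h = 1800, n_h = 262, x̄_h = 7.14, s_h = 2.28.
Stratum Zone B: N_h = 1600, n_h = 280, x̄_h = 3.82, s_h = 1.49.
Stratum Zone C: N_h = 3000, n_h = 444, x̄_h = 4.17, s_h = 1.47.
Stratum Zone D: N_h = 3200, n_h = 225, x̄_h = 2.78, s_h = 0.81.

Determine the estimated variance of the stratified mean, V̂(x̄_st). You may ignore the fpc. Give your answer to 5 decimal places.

V̂(x̄_st) ≈ 0.00172

V̂(x̄_st) = Σ W_h² s_h²/n_h, with W_h = N_h/N and N = 9600:
  stratum Zone A: (1800/9600)²·2.28²/262 = 0.000697543
  stratum Zone B: (1600/9600)²·1.49²/280 = 0.000220248
  stratum Zone C: (3000/9600)²·1.47²/444 = 0.000475282
  stratum Zone D: (3200/9600)²·0.81²/225 = 0.000324
V̂(x̄_st) = 0.00171707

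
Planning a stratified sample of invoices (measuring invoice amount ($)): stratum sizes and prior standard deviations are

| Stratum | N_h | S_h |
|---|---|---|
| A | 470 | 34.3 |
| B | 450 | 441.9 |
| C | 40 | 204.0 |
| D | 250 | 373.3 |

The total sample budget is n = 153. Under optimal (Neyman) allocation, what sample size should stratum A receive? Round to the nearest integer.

Neyman allocation: n_h = n · N_h S_h / Σ N_i S_i, with n = 153.
  stratum A: N_h·S_h = 470·34.3 = 16121.00
  stratum B: N_h·S_h = 450·441.9 = 198855.00
  stratum C: N_h·S_h = 40·204.0 = 8160.00
  stratum D: N_h·S_h = 250·373.3 = 93325.00
Σ N_h S_h = 316461.00
n for stratum A = 153·16121.00/316461.00 = 7.794 → 8

8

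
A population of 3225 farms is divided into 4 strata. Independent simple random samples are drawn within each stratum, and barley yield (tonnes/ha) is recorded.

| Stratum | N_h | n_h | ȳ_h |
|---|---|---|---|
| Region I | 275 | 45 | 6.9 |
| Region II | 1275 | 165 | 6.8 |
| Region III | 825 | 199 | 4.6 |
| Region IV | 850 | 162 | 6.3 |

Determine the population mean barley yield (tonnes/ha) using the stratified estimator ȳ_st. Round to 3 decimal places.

ȳ_st ≈ 6.114

N = Σ N_h = 3225. Stratum weights W_h = N_h/N.
ȳ_st = (275·6.9 + 1275·6.8 + 825·4.6 + 850·6.3) / 3225 = 6.11395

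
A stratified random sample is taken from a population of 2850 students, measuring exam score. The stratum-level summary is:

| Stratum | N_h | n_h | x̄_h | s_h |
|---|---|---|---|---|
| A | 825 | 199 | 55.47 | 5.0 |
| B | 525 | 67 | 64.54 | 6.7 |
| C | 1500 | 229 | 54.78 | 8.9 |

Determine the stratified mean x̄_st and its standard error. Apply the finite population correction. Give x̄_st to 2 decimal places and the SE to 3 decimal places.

x̄_st ≈ 56.78, SE ≈ 0.330

x̄_st = Σ W_h x̄_h = (825·55.47 + 525·64.54 + 1500·54.78)/2850 = 56.77763
V̂(x̄_st) = Σ W_h² (1 − n_h/N_h) s_h²/n_h, with W_h = N_h/N and N = 2850:
  stratum A: (825/2850)²·(1 − 199/825)·5.0²/199 = 0.00798777
  stratum B: (525/2850)²·(1 − 67/525)·6.7²/67 = 0.019834
  stratum C: (1500/2850)²·(1 − 229/1500)·8.9²/229 = 0.081188
V̂(x̄_st) = 0.10901
SE(x̄_st) = √0.10901 = 0.330166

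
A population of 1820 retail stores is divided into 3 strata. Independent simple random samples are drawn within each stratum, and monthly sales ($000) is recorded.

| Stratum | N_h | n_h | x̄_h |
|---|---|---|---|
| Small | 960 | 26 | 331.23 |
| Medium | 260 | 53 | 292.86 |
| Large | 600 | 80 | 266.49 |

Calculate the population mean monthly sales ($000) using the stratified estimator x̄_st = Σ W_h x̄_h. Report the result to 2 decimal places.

N = Σ N_h = 1820. Stratum weights W_h = N_h/N.
x̄_st = (960·331.23 + 260·292.86 + 600·266.49) / 1820 = 304.4057

x̄_st ≈ 304.41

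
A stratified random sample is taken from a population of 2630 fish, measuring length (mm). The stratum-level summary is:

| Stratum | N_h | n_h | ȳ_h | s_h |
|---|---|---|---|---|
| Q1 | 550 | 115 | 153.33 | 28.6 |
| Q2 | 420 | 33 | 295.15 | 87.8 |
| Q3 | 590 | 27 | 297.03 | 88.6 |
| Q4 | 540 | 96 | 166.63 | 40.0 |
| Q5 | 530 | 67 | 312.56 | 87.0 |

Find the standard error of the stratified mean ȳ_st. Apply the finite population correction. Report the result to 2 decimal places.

V̂(ȳ_st) = Σ W_h² (1 − n_h/N_h) s_h²/n_h, with W_h = N_h/N and N = 2630:
  stratum Q1: (550/2630)²·(1 − 115/550)·28.6²/115 = 0.246022
  stratum Q2: (420/2630)²·(1 − 33/420)·87.8²/33 = 5.48939
  stratum Q3: (590/2630)²·(1 − 27/590)·88.6²/27 = 13.9622
  stratum Q4: (540/2630)²·(1 − 96/540)·40.0²/96 = 0.577715
  stratum Q5: (530/2630)²·(1 − 67/530)·87.0²/67 = 4.00783
V̂(ȳ_st) = 24.2831
SE(ȳ_st) = √24.2831 = 4.92779

SE(ȳ_st) ≈ 4.93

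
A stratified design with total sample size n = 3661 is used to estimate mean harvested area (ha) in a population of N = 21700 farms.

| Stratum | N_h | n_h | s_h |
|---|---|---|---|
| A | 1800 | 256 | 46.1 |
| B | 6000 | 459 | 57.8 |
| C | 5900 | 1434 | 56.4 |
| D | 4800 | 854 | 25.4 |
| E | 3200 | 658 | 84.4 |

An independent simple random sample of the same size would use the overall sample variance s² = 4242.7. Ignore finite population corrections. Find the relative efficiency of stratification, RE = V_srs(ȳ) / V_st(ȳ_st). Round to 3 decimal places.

RE ≈ 1.104

V̂(ȳ_st) = Σ W_h² s_h²/n_h, with W_h = N_h/N and N = 21700:
  stratum A: (1800/21700)²·46.1²/256 = 0.0571199
  stratum B: (6000/21700)²·57.8²/459 = 0.55645
  stratum C: (5900/21700)²·56.4²/1434 = 0.163981
  stratum D: (4800/21700)²·25.4²/854 = 0.0369635
  stratum E: (3200/21700)²·84.4²/658 = 0.235418
V_st = 1.04993
V_srs = s²/n = 4242.7/3661 = 1.15889
Relative efficiency = V_srs / V_st = 1.15889/1.04993 = 1.1038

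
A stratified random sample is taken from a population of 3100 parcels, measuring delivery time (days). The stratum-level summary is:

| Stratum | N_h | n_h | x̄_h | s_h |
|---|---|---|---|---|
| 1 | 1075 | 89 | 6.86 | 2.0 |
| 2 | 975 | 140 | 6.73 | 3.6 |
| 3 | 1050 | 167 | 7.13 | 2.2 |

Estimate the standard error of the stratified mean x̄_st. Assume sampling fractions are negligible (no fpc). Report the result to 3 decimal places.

SE(x̄_st) ≈ 0.134

V̂(x̄_st) = Σ W_h² s_h²/n_h, with W_h = N_h/N and N = 3100:
  stratum 1: (1075/3100)²·2.0²/89 = 0.0054046
  stratum 2: (975/3100)²·3.6²/140 = 0.0091572
  stratum 3: (1050/3100)²·2.2²/167 = 0.00332494
V̂(x̄_st) = 0.0178867
SE(x̄_st) = √0.0178867 = 0.133741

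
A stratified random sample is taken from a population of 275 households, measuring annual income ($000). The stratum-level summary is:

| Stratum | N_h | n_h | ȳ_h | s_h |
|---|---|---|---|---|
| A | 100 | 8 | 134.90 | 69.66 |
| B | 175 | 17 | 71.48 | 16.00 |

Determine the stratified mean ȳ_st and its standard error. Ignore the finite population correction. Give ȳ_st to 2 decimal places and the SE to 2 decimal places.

ȳ_st = Σ W_h ȳ_h = (100·134.90 + 175·71.48)/275 = 94.54182
V̂(ȳ_st) = Σ W_h² s_h²/n_h, with W_h = N_h/N and N = 275:
  stratum A: (100/275)²·69.66²/8 = 80.2069
  stratum B: (175/275)²·16.00²/17 = 6.0982
V̂(ȳ_st) = 86.3051
SE(ȳ_st) = √86.3051 = 9.29005

ȳ_st ≈ 94.54, SE ≈ 9.29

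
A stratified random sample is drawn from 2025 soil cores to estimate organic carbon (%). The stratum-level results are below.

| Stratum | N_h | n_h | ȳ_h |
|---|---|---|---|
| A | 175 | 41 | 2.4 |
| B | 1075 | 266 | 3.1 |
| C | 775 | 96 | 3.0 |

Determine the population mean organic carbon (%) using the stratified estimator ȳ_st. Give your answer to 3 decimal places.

ȳ_st ≈ 3.001

N = Σ N_h = 2025. Stratum weights W_h = N_h/N.
ȳ_st = (175·2.4 + 1075·3.1 + 775·3.0) / 2025 = 3.00123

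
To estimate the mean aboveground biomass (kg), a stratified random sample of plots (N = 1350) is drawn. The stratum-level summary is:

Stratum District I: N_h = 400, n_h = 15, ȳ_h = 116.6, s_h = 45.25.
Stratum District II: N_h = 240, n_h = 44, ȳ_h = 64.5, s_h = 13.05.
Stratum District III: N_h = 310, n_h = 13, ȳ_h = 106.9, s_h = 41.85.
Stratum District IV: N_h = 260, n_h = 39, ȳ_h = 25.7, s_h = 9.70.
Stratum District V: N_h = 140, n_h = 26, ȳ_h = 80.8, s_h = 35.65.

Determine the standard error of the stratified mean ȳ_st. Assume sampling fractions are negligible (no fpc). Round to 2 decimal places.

V̂(ȳ_st) = Σ W_h² s_h²/n_h, with W_h = N_h/N and N = 1350:
  stratum District I: (400/1350)²·45.25²/15 = 11.9839
  stratum District II: (240/1350)²·13.05²/44 = 0.122327
  stratum District III: (310/1350)²·41.85²/13 = 7.10401
  stratum District IV: (260/1350)²·9.70²/39 = 0.0894866
  stratum District V: (140/1350)²·35.65²/26 = 0.525695
V̂(ȳ_st) = 19.8254
SE(ȳ_st) = √19.8254 = 4.45257

SE(ȳ_st) ≈ 4.45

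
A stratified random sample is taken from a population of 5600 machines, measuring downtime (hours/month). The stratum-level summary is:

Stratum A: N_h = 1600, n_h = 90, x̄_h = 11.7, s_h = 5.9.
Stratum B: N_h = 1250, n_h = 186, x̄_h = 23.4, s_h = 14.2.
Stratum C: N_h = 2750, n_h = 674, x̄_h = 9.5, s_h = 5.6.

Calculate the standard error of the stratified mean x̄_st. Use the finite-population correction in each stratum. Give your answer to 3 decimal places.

V̂(x̄_st) = Σ W_h² (1 − n_h/N_h) s_h²/n_h, with W_h = N_h/N and N = 5600:
  stratum A: (1600/5600)²·(1 − 90/1600)·5.9²/90 = 0.0297977
  stratum B: (1250/5600)²·(1 − 186/1250)·14.2²/186 = 0.0459769
  stratum C: (2750/5600)²·(1 − 674/2750)·5.6²/674 = 0.00847033
V̂(x̄_st) = 0.0842449
SE(x̄_st) = √0.0842449 = 0.29025

SE(x̄_st) ≈ 0.290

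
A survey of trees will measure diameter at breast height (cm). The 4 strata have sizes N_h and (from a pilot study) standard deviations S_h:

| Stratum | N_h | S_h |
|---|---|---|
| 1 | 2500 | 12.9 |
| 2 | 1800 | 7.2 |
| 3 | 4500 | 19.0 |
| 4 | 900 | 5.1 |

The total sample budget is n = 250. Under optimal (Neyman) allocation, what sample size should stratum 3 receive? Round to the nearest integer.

158

Neyman allocation: n_h = n · N_h S_h / Σ N_i S_i, with n = 250.
  stratum 1: N_h·S_h = 2500·12.9 = 32250.00
  stratum 2: N_h·S_h = 1800·7.2 = 12960.00
  stratum 3: N_h·S_h = 4500·19.0 = 85500.00
  stratum 4: N_h·S_h = 900·5.1 = 4590.00
Σ N_h S_h = 135300.00
n for stratum 3 = 250·85500.00/135300.00 = 157.982 → 158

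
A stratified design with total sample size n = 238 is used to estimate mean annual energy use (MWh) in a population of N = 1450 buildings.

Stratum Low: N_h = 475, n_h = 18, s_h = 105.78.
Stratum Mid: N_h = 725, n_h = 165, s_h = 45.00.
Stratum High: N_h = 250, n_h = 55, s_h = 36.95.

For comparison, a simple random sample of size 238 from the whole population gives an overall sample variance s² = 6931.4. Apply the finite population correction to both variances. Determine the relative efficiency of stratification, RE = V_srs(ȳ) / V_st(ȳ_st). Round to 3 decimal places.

RE ≈ 0.363

V̂(ȳ_st) = Σ W_h² (1 − n_h/N_h) s_h²/n_h, with W_h = N_h/N and N = 1450:
  stratum Low: (475/1450)²·(1 − 18/475)·105.78²/18 = 64.1813
  stratum Mid: (725/1450)²·(1 − 165/725)·45.00²/165 = 2.36991
  stratum High: (250/1450)²·(1 − 55/250)·36.95²/55 = 0.575579
V_st = 67.1268
V_srs = (1 − 238/1450)·6931.4/238 = 24.3433
Relative efficiency = V_srs / V_st = 24.3433/67.1268 = 0.3626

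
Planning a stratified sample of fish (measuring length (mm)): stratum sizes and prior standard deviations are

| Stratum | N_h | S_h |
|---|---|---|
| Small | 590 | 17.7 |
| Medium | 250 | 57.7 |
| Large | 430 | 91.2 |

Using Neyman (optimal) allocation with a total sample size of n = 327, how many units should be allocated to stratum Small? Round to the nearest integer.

Neyman allocation: n_h = n · N_h S_h / Σ N_i S_i, with n = 327.
  stratum Small: N_h·S_h = 590·17.7 = 10443.00
  stratum Medium: N_h·S_h = 250·57.7 = 14425.00
  stratum Large: N_h·S_h = 430·91.2 = 39216.00
Σ N_h S_h = 64084.00
n for stratum Small = 327·10443.00/64084.00 = 53.287 → 53

53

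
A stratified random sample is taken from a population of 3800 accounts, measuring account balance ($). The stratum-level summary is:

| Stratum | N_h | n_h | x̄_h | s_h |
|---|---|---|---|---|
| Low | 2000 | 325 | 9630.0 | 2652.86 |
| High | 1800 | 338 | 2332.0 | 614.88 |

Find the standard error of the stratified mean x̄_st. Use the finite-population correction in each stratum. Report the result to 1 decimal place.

V̂(x̄_st) = Σ W_h² (1 − n_h/N_h) s_h²/n_h, with W_h = N_h/N and N = 3800:
  stratum Low: (2000/3800)²·(1 − 325/2000)·2652.86²/325 = 5023.69
  stratum High: (1800/3800)²·(1 − 338/1800)·614.88²/338 = 203.853
V̂(x̄_st) = 5227.54
SE(x̄_st) = √5227.54 = 72.3018

SE(x̄_st) ≈ 72.3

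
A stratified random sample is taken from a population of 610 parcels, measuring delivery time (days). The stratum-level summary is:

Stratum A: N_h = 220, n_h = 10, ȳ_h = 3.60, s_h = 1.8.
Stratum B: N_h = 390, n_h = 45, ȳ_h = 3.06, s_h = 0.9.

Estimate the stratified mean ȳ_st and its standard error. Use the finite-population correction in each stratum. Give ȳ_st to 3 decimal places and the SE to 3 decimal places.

ȳ_st = Σ W_h ȳ_h = (220·3.60 + 390·3.06)/610 = 3.25475
V̂(ȳ_st) = Σ W_h² (1 − n_h/N_h) s_h²/n_h, with W_h = N_h/N and N = 610:
  stratum A: (220/610)²·(1 − 10/220)·1.8²/10 = 0.0402279
  stratum B: (390/610)²·(1 − 45/390)·0.9²/45 = 0.00650873
V̂(ȳ_st) = 0.0467366
SE(ȳ_st) = √0.0467366 = 0.216187

ȳ_st ≈ 3.255, SE ≈ 0.216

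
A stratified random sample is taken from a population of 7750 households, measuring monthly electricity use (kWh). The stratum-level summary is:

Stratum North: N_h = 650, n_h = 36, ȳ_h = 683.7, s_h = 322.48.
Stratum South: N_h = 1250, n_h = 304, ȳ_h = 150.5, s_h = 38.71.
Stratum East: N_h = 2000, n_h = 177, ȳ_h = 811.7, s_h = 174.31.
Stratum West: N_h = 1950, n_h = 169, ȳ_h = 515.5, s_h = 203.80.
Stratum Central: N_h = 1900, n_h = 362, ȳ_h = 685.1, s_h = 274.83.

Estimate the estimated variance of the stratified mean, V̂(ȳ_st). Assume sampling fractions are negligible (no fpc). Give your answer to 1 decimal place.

V̂(ȳ_st) = Σ W_h² s_h²/n_h, with W_h = N_h/N and N = 7750:
  stratum North: (650/7750)²·322.48²/36 = 20.3201
  stratum South: (1250/7750)²·38.71²/304 = 0.12823
  stratum East: (2000/7750)²·174.31²/177 = 11.4322
  stratum West: (1950/7750)²·203.80²/169 = 15.5592
  stratum Central: (1900/7750)²·274.83²/362 = 12.5407
V̂(ȳ_st) = 59.9805

V̂(ȳ_st) ≈ 60.0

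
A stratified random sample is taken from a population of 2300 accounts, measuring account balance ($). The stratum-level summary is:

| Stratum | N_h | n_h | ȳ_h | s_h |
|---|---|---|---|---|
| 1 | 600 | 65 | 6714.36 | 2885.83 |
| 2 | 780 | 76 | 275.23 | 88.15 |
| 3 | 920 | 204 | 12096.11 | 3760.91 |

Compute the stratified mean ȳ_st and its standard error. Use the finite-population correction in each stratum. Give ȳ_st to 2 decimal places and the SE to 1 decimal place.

ȳ_st ≈ 6683.36, SE ≈ 128.1

ȳ_st = Σ W_h ȳ_h = (600·6714.36 + 780·275.23 + 920·12096.11)/2300 = 6683.35504
V̂(ȳ_st) = Σ W_h² (1 − n_h/N_h) s_h²/n_h, with W_h = N_h/N and N = 2300:
  stratum 1: (600/2300)²·(1 − 65/600)·2885.83²/65 = 7774.59
  stratum 2: (780/2300)²·(1 − 76/780)·88.15²/76 = 10.6131
  stratum 3: (920/2300)²·(1 − 204/920)·3760.91²/204 = 8633.78
V̂(ȳ_st) = 16419
SE(ȳ_st) = √16419 = 128.137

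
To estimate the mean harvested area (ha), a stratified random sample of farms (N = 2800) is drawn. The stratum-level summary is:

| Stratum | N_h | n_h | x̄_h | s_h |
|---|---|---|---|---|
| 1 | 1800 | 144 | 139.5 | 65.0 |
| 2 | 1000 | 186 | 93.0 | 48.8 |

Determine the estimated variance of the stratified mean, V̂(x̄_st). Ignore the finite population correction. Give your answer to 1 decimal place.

V̂(x̄_st) ≈ 13.8

V̂(x̄_st) = Σ W_h² s_h²/n_h, with W_h = N_h/N and N = 2800:
  stratum 1: (1800/2800)²·65.0²/144 = 12.1253
  stratum 2: (1000/2800)²·48.8²/186 = 1.63309
V̂(x̄_st) = 13.7584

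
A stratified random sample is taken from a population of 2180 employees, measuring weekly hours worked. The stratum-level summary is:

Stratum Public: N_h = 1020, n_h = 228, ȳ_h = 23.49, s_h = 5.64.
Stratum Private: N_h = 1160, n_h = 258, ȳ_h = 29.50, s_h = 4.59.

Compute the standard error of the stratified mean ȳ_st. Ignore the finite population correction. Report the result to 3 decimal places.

SE(ȳ_st) ≈ 0.232

V̂(ȳ_st) = Σ W_h² s_h²/n_h, with W_h = N_h/N and N = 2180:
  stratum Public: (1020/2180)²·5.64²/228 = 0.0305429
  stratum Private: (1160/2180)²·4.59²/258 = 0.0231211
V̂(ȳ_st) = 0.053664
SE(ȳ_st) = √0.053664 = 0.231655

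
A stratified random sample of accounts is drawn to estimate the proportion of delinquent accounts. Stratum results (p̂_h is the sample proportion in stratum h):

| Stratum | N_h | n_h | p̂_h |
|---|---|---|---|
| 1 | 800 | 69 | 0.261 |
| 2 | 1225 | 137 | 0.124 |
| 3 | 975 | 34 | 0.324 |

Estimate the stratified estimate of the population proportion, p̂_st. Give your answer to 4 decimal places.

p̂_st ≈ 0.2255

N = 3000; stratum weights W_h = N_h/N.
p̂_st = Σ W_h p̂_h = (800·0.261 + 1225·0.124 + 975·0.324)/3000 = 0.22553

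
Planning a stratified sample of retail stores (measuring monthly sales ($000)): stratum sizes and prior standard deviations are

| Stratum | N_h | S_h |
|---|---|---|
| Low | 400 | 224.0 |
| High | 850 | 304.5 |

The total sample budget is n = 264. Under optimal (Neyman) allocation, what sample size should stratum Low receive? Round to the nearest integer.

Neyman allocation: n_h = n · N_h S_h / Σ N_i S_i, with n = 264.
  stratum Low: N_h·S_h = 400·224.0 = 89600.00
  stratum High: N_h·S_h = 850·304.5 = 258825.00
Σ N_h S_h = 348425.00
n for stratum Low = 264·89600.00/348425.00 = 67.890 → 68

68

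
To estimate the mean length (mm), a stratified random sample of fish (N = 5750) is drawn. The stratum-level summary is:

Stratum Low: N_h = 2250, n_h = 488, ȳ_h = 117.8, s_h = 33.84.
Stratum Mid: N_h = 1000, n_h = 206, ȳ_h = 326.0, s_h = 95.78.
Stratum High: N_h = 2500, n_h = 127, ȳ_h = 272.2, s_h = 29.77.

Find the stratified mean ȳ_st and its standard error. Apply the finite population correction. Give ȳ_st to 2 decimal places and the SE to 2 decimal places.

ȳ_st = Σ W_h ȳ_h = (2250·117.8 + 1000·326.0 + 2500·272.2)/5750 = 221.13913
V̂(ȳ_st) = Σ W_h² (1 − n_h/N_h) s_h²/n_h, with W_h = N_h/N and N = 5750:
  stratum Low: (2250/5750)²·(1 − 488/2250)·33.84²/488 = 0.28138
  stratum Mid: (1000/5750)²·(1 − 206/1000)·95.78²/206 = 1.06947
  stratum High: (2500/5750)²·(1 − 127/2500)·29.77²/127 = 1.25215
V̂(ȳ_st) = 2.603
SE(ȳ_st) = √2.603 = 1.61338

ȳ_st ≈ 221.14, SE ≈ 1.61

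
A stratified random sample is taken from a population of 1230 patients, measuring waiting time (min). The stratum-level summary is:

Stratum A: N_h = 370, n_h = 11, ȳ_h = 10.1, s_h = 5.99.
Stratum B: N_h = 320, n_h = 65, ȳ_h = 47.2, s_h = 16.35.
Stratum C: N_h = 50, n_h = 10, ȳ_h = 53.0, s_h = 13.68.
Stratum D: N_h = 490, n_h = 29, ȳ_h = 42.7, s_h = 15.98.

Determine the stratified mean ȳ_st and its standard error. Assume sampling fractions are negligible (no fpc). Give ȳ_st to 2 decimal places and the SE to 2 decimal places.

ȳ_st = Σ W_h ȳ_h = (370·10.1 + 320·47.2 + 50·53.0 + 490·42.7)/1230 = 34.48293
V̂(ȳ_st) = Σ W_h² s_h²/n_h, with W_h = N_h/N and N = 1230:
  stratum A: (370/1230)²·5.99²/11 = 0.295158
  stratum B: (320/1230)²·16.35²/65 = 0.278363
  stratum C: (50/1230)²·13.68²/10 = 0.0309244
  stratum D: (490/1230)²·15.98²/29 = 1.39745
V̂(ȳ_st) = 2.0019
SE(ȳ_st) = √2.0019 = 1.41488

ȳ_st ≈ 34.48, SE ≈ 1.41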